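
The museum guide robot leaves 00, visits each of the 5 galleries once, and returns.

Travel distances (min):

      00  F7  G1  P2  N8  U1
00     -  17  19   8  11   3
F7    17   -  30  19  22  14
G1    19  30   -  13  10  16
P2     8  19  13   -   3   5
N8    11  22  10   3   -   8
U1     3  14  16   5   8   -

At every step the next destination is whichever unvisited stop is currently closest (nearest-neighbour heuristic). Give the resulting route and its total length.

From 00: distances to unvisited — U1=3, P2=8, N8=11, F7=17, G1=19. Nearest is U1 (3).
From U1: distances to unvisited — P2=5, N8=8, F7=14, G1=16. Nearest is P2 (5).
From P2: distances to unvisited — N8=3, G1=13, F7=19. Nearest is N8 (3).
From N8: distances to unvisited — G1=10, F7=22. Nearest is G1 (10).
From G1: distances to unvisited — F7=30. Nearest is F7 (30).
Return F7→00: 17.
Total = 3 + 5 + 3 + 10 + 30 + 17 = 68.

Total distance 68 min via the nearest-neighbour route 00 → U1 → P2 → N8 → G1 → F7 → 00.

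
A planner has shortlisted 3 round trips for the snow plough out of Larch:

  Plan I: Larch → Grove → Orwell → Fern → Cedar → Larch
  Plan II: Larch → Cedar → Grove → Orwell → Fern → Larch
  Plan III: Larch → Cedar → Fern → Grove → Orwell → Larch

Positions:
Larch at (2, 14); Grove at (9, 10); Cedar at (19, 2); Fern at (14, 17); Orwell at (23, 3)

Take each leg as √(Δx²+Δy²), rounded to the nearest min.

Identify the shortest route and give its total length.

Plan I: 8 + 16 + 17 + 16 + 21 = 78
Plan II: 21 + 13 + 16 + 17 + 12 = 79
Plan III: 21 + 16 + 9 + 16 + 24 = 86

78 min — Plan I is the shortest.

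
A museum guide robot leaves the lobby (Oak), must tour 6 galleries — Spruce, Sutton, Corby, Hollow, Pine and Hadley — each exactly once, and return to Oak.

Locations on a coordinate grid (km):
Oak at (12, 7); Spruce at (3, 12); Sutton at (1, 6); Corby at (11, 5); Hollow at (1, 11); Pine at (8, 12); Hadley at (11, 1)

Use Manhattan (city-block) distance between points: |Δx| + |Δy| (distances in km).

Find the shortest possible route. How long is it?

Oak → Spruce → Sutton → Corby → Hollow → Pine → Hadley → Oak: 14+8+11+16+8+14+7 = 78
Oak → Spruce → Sutton → Corby → Hollow → Hadley → Pine → Oak: 14+8+11+16+20+14+9 = 92
Oak → Spruce → Sutton → Corby → Pine → Hollow → Hadley → Oak: 14+8+11+10+8+20+7 = 78
Oak → Spruce → Sutton → Corby → Pine → Hadley → Hollow → Oak: 14+8+11+10+14+20+15 = 92
Oak → Spruce → Sutton → Corby → Hadley → Hollow → Pine → Oak: 14+8+11+4+20+8+9 = 74
Oak → Spruce → Sutton → Corby → Hadley → Pine → Hollow → Oak: 14+8+11+4+14+8+15 = 74
Oak → Spruce → Sutton → Hollow → Corby → Pine → Hadley → Oak: 14+8+5+16+10+14+7 = 74
Oak → Spruce → Sutton → Hollow → Corby → Hadley → Pine → Oak: 14+8+5+16+4+14+9 = 70
… (352 more)
Oak → Corby → Hadley → Sutton → Hollow → Spruce → Pine → Oak: 3+4+15+5+3+5+9 = 44  ← best
The minimum is 44.
One optimal route: Oak → Corby → Hadley → Sutton → Hollow → Spruce → Pine → Oak (or its reverse).

Shortest round trip = 44 km.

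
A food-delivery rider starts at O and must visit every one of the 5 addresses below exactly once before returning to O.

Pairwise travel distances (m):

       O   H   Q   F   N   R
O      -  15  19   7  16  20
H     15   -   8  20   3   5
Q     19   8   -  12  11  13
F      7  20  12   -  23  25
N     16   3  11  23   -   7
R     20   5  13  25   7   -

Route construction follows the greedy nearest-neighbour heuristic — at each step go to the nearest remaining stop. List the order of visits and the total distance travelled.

At O the remaining stops are F 7, H 15, N 16, Q 19, R 20; go to F.
At F the remaining stops are Q 12, H 20, N 23, R 25; go to Q.
At Q the remaining stops are H 8, N 11, R 13; go to H.
At H the remaining stops are N 3, R 5; go to N.
At N the remaining stops are R 7; go to R.
Return R→O: 20.
Total = 7 + 12 + 8 + 3 + 7 + 20 = 57.

Nearest-neighbour total = 57 m; route O → F → Q → H → N → R → O.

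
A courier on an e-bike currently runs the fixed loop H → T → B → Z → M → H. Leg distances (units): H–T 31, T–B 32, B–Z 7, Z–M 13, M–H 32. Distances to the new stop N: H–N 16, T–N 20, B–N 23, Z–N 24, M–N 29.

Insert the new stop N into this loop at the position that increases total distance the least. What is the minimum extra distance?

Adding 5 by placing N on the H–T leg.

Insertion cost between consecutive stops i–j is d(i,N) + d(N,j) − d(i,j):
  between H and T: 16 + 20 − 31 = 5
  between T and B: 20 + 23 − 32 = 11
  between B and Z: 23 + 24 − 7 = 40
  between Z and M: 24 + 29 − 13 = 40
  between M and H: 29 + 16 − 32 = 13
Cheapest insertion is between H and T, adding 5.
New total = 115 + 5 = 120.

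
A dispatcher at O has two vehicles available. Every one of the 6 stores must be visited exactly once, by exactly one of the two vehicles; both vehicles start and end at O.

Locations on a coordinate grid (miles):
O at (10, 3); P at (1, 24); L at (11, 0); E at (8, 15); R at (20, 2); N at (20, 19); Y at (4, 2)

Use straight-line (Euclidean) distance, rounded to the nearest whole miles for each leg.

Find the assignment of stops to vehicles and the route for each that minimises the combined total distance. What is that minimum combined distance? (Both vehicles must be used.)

Check every non-empty split of the stops between the two vehicles; for each half take its own optimal tour:
  {P} + {L, E, R, N, Y}: 46 + 62 = 108
  {L} + {P, E, R, N, Y}: 6 + 78 = 84
  {P, L} + {E, R, N, Y}: 52 + 60 = 112
  {E} + {P, L, R, N, Y}: 24 + 77 = 101
  {P, E} + {L, R, N, Y}: 46 + 58 = 104
  {L, E} + {P, R, N, Y}: 30 + 75 = 105
  … (31 splits in total)
Best: vehicle 1 O → L → O = 6; vehicle 2 O → R → N → P → E → Y → O = 78; combined 84.

84 miles — the smallest possible combined total.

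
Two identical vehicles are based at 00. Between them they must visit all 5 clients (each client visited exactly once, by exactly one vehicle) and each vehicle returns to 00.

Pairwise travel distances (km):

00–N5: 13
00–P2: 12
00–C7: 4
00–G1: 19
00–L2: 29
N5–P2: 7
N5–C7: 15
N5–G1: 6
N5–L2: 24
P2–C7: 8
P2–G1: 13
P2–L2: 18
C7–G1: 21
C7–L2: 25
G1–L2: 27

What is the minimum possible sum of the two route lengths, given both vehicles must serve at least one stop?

84 km — the smallest possible combined total.

There are 2^4 − 1 = 15 ways to divide the 5 stops into two non-empty groups. For each, the best each vehicle can do is its own shortest tour through its group:
  {N5} + {P2, C7, G1, L2}: 26 + 76 = 102
  {P2} + {N5, C7, G1, L2}: 24 + 75 = 99
  {N5, P2} + {C7, G1, L2}: 32 + 75 = 107
  {C7} + {N5, P2, G1, L2}: 8 + 76 = 84
  {N5, C7} + {P2, G1, L2}: 32 + 76 = 108
  {P2, C7} + {N5, G1, L2}: 24 + 75 = 99
  … (15 splits in total)
Best: vehicle 1 00 → C7 → 00 = 8; vehicle 2 00 → N5 → G1 → L2 → P2 → 00 = 76; combined 84.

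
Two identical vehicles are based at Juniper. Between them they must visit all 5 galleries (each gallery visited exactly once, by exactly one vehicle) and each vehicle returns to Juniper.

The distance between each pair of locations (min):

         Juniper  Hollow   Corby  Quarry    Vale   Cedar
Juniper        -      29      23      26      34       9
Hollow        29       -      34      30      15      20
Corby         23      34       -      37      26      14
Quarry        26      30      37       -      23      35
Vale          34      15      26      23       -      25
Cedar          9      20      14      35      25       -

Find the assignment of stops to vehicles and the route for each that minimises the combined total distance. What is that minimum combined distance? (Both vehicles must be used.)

Minimum combined distance: 138 min.

Check every non-empty split of the stops between the two vehicles; for each half take its own optimal tour:
  {Hollow} + {Corby, Quarry, Vale, Cedar}: 58 + 98 = 156
  {Corby} + {Hollow, Quarry, Vale, Cedar}: 46 + 93 = 139
  {Hollow, Corby} + {Quarry, Vale, Cedar}: 86 + 83 = 169
  {Quarry} + {Hollow, Corby, Vale, Cedar}: 52 + 93 = 145
  {Hollow, Quarry} + {Corby, Vale, Cedar}: 85 + 83 = 168
  {Corby, Quarry} + {Hollow, Vale, Cedar}: 86 + 78 = 164
  … (15 splits in total)
  {Hollow, Corby, Quarry, Vale} + {Cedar}: 120 + 18 = 138  ← best
Best: vehicle 1 Juniper → Corby → Vale → Hollow → Quarry → Juniper = 120; vehicle 2 Juniper → Cedar → Juniper = 18; combined 138.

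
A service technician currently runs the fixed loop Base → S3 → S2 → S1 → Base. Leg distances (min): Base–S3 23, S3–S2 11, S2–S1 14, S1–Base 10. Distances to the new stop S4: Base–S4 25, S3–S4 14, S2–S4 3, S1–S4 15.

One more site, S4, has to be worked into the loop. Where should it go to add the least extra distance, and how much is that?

Minimum extra distance: 4 min, inserting S4 between S2 and S1.

Insertion cost between consecutive stops i–j is d(i,S4) + d(S4,j) − d(i,j):
  between Base and S3: 25 + 14 − 23 = 16
  between S3 and S2: 14 + 3 − 11 = 6
  between S2 and S1: 3 + 15 − 14 = 4
  between S1 and Base: 15 + 25 − 10 = 30
Cheapest insertion is between S2 and S1, adding 4.
New total = 58 + 4 = 62.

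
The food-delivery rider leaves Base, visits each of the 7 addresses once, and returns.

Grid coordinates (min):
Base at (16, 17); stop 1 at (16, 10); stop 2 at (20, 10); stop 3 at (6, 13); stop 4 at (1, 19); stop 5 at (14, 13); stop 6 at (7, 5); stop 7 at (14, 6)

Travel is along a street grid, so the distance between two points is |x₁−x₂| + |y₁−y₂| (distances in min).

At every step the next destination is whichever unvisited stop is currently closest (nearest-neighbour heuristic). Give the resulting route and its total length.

At Base the remaining stops are stop 5 6, stop 1 7, stop 2 11, stop 7 13, stop 3 14, stop 4 17, stop 6 21; go to stop 5.
At stop 5 the remaining stops are stop 1 5, stop 7 7, stop 3 8, stop 2 9, stop 6 15, stop 4 19; go to stop 1.
At stop 1 the remaining stops are stop 2 4, stop 7 6, stop 3 13, stop 6 14, stop 4 24; go to stop 2.
At stop 2 the remaining stops are stop 7 10, stop 3 17, stop 6 18, stop 4 28; go to stop 7.
At stop 7 the remaining stops are stop 6 8, stop 3 15, stop 4 26; go to stop 6.
At stop 6 the remaining stops are stop 3 9, stop 4 20; go to stop 3.
At stop 3 the remaining stops are stop 4 11; go to stop 4.
Return stop 4→Base: 17.
Total = 6 + 5 + 4 + 10 + 8 + 9 + 11 + 17 = 70.

70 min along Base → stop 5 → stop 1 → stop 2 → stop 7 → stop 6 → stop 3 → stop 4 → Base.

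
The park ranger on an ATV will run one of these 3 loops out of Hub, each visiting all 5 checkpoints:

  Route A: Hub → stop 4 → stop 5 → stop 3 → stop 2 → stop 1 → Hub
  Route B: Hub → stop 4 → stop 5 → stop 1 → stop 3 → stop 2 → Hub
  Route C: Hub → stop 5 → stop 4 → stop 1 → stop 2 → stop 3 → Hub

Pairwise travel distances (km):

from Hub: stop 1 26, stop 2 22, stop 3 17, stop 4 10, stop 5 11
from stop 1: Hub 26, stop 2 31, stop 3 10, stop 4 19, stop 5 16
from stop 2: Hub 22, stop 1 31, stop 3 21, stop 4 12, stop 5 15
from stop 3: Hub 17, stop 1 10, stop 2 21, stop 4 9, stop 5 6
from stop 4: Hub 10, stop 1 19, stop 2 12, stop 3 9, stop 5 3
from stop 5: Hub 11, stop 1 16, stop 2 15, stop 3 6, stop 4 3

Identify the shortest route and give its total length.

Shortest is Route B, total 82 km.

Route A: 10 + 3 + 6 + 21 + 31 + 26 = 97
Route B: 10 + 3 + 16 + 10 + 21 + 22 = 82
Route C: 11 + 3 + 19 + 31 + 21 + 17 = 102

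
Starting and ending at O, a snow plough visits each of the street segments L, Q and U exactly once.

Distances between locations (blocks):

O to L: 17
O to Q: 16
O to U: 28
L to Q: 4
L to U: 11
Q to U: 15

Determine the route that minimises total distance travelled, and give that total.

With 3 stops there are 3!/2 = 3 distinct round trips (a route and its reverse cost the same).
O - L - Q - U - O: 17+4+15+28 = 64
O - L - U - Q - O: 17+11+15+16 = 59
O - Q - L - U - O: 16+4+11+28 = 59
The minimum is 59.
One optimal route: O → L → U → Q → O (or its reverse).

59 blocks — the shortest possible round trip.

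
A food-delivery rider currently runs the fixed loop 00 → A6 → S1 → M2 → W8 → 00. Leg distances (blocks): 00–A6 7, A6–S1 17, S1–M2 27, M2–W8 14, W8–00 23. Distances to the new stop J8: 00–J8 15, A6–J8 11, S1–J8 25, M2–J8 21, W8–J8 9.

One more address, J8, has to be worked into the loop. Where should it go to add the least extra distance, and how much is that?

Insertion cost between consecutive stops i–j is d(i,J8) + d(J8,j) − d(i,j):
  between 00 and A6: 15 + 11 − 7 = 19
  between A6 and S1: 11 + 25 − 17 = 19
  between S1 and M2: 25 + 21 − 27 = 19
  between M2 and W8: 21 + 9 − 14 = 16
  between W8 and 00: 9 + 15 − 23 = 1
Cheapest insertion is between W8 and 00, adding 1.
New total = 88 + 1 = 89.

+1 blocks — insert J8 between W8 and 00.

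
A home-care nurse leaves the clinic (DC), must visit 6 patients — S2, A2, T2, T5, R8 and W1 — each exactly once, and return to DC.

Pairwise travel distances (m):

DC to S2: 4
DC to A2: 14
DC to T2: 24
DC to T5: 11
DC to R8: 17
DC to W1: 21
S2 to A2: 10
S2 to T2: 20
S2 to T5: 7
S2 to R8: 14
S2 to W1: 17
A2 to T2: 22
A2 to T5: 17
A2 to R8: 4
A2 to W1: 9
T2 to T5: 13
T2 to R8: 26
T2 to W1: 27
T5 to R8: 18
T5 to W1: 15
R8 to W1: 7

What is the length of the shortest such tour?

76 m — the shortest possible round trip.

There are 360 distinct closed tours to check (reversals are equivalent).
DC - S2 - A2 - T2 - T5 - R8 - W1 - DC: 4+10+22+13+18+7+21 = 95
DC - S2 - A2 - T2 - T5 - W1 - R8 - DC: 4+10+22+13+15+7+17 = 88
DC - S2 - A2 - T2 - R8 - T5 - W1 - DC: 4+10+22+26+18+15+21 = 116
DC - S2 - A2 - T2 - R8 - W1 - T5 - DC: 4+10+22+26+7+15+11 = 95
DC - S2 - A2 - T2 - W1 - T5 - R8 - DC: 4+10+22+27+15+18+17 = 113
DC - S2 - A2 - T2 - W1 - R8 - T5 - DC: 4+10+22+27+7+18+11 = 99
DC - S2 - A2 - T5 - T2 - R8 - W1 - DC: 4+10+17+13+26+7+21 = 98
DC - S2 - A2 - T5 - T2 - W1 - R8 - DC: 4+10+17+13+27+7+17 = 95
… (352 more)
DC - S2 - A2 - R8 - W1 - T2 - T5 - DC: 4+10+4+7+27+13+11 = 76  ← best
The minimum is 76.
One optimal route: DC → S2 → A2 → R8 → W1 → T2 → T5 → DC (or its reverse).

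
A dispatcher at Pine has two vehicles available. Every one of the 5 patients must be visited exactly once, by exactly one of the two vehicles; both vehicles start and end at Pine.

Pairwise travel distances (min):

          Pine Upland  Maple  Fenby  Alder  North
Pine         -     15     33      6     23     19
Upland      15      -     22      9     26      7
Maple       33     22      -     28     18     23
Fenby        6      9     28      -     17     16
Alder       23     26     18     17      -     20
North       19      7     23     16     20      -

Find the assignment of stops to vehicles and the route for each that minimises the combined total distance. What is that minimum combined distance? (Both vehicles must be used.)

There are 2^4 − 1 = 15 ways to divide the 5 stops into two non-empty groups. For each, the best each vehicle can do is its own shortest tour through its group:
  {Upland} + {Maple, Fenby, Alder, North}: 30 + 83 = 113
  {Maple} + {Upland, Fenby, Alder, North}: 66 + 65 = 131
  {Upland, Maple} + {Fenby, Alder, North}: 70 + 62 = 132
  {Fenby} + {Upland, Maple, Alder, North}: 12 + 86 = 98
  {Upland, Fenby} + {Maple, Alder, North}: 30 + 83 = 113
  {Maple, Fenby} + {Upland, Alder, North}: 67 + 65 = 132
  … (15 splits in total)
Best: vehicle 1 Pine → Fenby → Pine = 12; vehicle 2 Pine → Upland → North → Maple → Alder → Pine = 86; combined 98.

Minimum combined distance: 98 min.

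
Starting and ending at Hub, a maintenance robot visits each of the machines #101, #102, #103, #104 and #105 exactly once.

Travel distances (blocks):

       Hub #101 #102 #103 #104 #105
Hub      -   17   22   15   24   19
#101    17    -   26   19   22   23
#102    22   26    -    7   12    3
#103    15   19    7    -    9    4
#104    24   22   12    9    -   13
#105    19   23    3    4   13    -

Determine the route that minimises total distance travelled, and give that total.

There are 60 distinct closed tours to check (reversals are equivalent).
Hub - #101 - #102 - #103 - #104 - #105 - Hub: 17+26+7+9+13+19 = 91
Hub - #101 - #102 - #103 - #105 - #104 - Hub: 17+26+7+4+13+24 = 91
Hub - #101 - #102 - #104 - #103 - #105 - Hub: 17+26+12+9+4+19 = 87
Hub - #101 - #102 - #104 - #105 - #103 - Hub: 17+26+12+13+4+15 = 87
Hub - #101 - #102 - #105 - #103 - #104 - Hub: 17+26+3+4+9+24 = 83
Hub - #101 - #102 - #105 - #104 - #103 - Hub: 17+26+3+13+9+15 = 83
Hub - #101 - #103 - #102 - #104 - #105 - Hub: 17+19+7+12+13+19 = 87
Hub - #101 - #103 - #102 - #105 - #104 - Hub: 17+19+7+3+13+24 = 83
Hub - #101 - #103 - #104 - #102 - #105 - Hub: 17+19+9+12+3+19 = 79
Hub - #101 - #103 - #104 - #105 - #102 - Hub: 17+19+9+13+3+22 = 83
Hub - #101 - #103 - #105 - #102 - #104 - Hub: 17+19+4+3+12+24 = 79
Hub - #101 - #103 - #105 - #104 - #102 - Hub: 17+19+4+13+12+22 = 87
Hub - #101 - #104 - #102 - #103 - #105 - Hub: 17+22+12+7+4+19 = 81
Hub - #101 - #104 - #102 - #105 - #103 - Hub: 17+22+12+3+4+15 = 73
… (46 more)
The minimum is 73.
One optimal route: Hub → #101 → #104 → #102 → #105 → #103 → Hub (or its reverse).

Shortest round trip = 73 blocks.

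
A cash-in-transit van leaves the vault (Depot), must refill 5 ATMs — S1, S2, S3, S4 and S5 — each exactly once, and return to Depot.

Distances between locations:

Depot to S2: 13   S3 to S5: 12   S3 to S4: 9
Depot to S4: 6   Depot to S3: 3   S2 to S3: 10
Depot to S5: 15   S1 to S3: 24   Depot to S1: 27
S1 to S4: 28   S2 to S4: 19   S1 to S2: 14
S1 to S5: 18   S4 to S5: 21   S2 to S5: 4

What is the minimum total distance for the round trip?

There are 60 distinct closed tours to check (reversals are equivalent).
Depot → S1 → S2 → S3 → S4 → S5 → Depot: 27+14+10+9+21+15 = 96
Depot → S1 → S2 → S3 → S5 → S4 → Depot: 27+14+10+12+21+6 = 90
Depot → S1 → S2 → S4 → S3 → S5 → Depot: 27+14+19+9+12+15 = 96
Depot → S1 → S2 → S4 → S5 → S3 → Depot: 27+14+19+21+12+3 = 96
Depot → S1 → S2 → S5 → S3 → S4 → Depot: 27+14+4+12+9+6 = 72
Depot → S1 → S2 → S5 → S4 → S3 → Depot: 27+14+4+21+9+3 = 78
Depot → S1 → S3 → S2 → S4 → S5 → Depot: 27+24+10+19+21+15 = 116
Depot → S1 → S3 → S2 → S5 → S4 → Depot: 27+24+10+4+21+6 = 92
Depot → S1 → S3 → S4 → S2 → S5 → Depot: 27+24+9+19+4+15 = 98
Depot → S1 → S3 → S4 → S5 → S2 → Depot: 27+24+9+21+4+13 = 98
Depot → S1 → S3 → S5 → S2 → S4 → Depot: 27+24+12+4+19+6 = 92
Depot → S1 → S3 → S5 → S4 → S2 → Depot: 27+24+12+21+19+13 = 116
Depot → S1 → S4 → S2 → S3 → S5 → Depot: 27+28+19+10+12+15 = 111
Depot → S1 → S4 → S2 → S5 → S3 → Depot: 27+28+19+4+12+3 = 93
… (46 more)
Depot → S3 → S5 → S2 → S1 → S4 → Depot: 3+12+4+14+28+6 = 67  ← best
The minimum is 67.
One optimal route: Depot → S3 → S5 → S2 → S1 → S4 → Depot (or its reverse).

67 — the shortest possible round trip.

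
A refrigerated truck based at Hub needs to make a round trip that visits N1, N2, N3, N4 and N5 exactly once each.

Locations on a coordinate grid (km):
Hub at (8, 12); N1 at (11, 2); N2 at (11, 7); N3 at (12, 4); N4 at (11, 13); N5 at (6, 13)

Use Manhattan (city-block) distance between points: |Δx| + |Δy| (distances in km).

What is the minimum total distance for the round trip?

Shortest round trip = 34 km.

There are 60 distinct closed tours to check (reversals are equivalent).
Hub → N1 → N2 → N3 → N4 → N5 → Hub: 13+5+4+10+5+3 = 40
Hub → N1 → N2 → N3 → N5 → N4 → Hub: 13+5+4+15+5+4 = 46
Hub → N1 → N2 → N4 → N3 → N5 → Hub: 13+5+6+10+15+3 = 52
Hub → N1 → N2 → N4 → N5 → N3 → Hub: 13+5+6+5+15+12 = 56
Hub → N1 → N2 → N5 → N3 → N4 → Hub: 13+5+11+15+10+4 = 58
Hub → N1 → N2 → N5 → N4 → N3 → Hub: 13+5+11+5+10+12 = 56
Hub → N1 → N3 → N2 → N4 → N5 → Hub: 13+3+4+6+5+3 = 34
Hub → N1 → N3 → N2 → N5 → N4 → Hub: 13+3+4+11+5+4 = 40
Hub → N1 → N3 → N4 → N2 → N5 → Hub: 13+3+10+6+11+3 = 46
Hub → N1 → N3 → N4 → N5 → N2 → Hub: 13+3+10+5+11+8 = 50
Hub → N1 → N3 → N5 → N2 → N4 → Hub: 13+3+15+11+6+4 = 52
Hub → N1 → N3 → N5 → N4 → N2 → Hub: 13+3+15+5+6+8 = 50
Hub → N1 → N4 → N2 → N3 → N5 → Hub: 13+11+6+4+15+3 = 52
Hub → N1 → N4 → N2 → N5 → N3 → Hub: 13+11+6+11+15+12 = 68
… (46 more)
The minimum is 34.
One optimal route: Hub → N1 → N3 → N2 → N4 → N5 → Hub (or its reverse).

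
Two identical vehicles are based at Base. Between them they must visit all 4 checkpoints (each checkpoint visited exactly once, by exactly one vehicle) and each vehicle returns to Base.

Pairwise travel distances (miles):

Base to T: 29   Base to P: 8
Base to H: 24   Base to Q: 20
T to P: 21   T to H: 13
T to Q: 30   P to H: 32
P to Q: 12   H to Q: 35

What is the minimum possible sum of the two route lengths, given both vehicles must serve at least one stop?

Try each way of splitting the stops between the two vehicles (each non-empty) and, for each split, find the best tour for each vehicle:
  {T} + {P, H, Q}: 58 + 79 = 137
  {P} + {T, H, Q}: 16 + 87 = 103
  {T, P} + {H, Q}: 58 + 79 = 137
  {H} + {T, P, Q}: 48 + 79 = 127
  {T, H} + {P, Q}: 66 + 40 = 106
  {P, H} + {T, Q}: 64 + 79 = 143
  … (7 splits in total)
Best: vehicle 1 Base → P → Base = 16; vehicle 2 Base → H → T → Q → Base = 87; combined 103.

Minimum combined distance: 103 miles.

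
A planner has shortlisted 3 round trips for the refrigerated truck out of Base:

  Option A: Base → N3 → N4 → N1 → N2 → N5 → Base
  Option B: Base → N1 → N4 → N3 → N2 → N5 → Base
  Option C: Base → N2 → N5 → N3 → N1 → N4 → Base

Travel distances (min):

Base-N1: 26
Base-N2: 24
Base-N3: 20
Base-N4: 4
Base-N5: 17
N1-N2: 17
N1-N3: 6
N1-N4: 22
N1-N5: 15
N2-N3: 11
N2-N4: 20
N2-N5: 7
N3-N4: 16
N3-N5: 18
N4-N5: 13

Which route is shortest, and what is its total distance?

Option A: 20 + 16 + 22 + 17 + 7 + 17 = 99
Option B: 26 + 22 + 16 + 11 + 7 + 17 = 99
Option C: 24 + 7 + 18 + 6 + 22 + 4 = 81

Shortest is Option C, total 81 min.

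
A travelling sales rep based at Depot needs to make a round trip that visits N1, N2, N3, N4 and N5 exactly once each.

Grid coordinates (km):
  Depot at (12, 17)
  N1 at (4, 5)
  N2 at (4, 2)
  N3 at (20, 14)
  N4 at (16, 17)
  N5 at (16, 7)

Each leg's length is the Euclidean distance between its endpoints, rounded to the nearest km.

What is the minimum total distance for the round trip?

Depot → N1 → N2 → N3 → N4 → N5 → Depot: 14+3+20+5+10+11 = 63
Depot → N1 → N2 → N3 → N5 → N4 → Depot: 14+3+20+8+10+4 = 59
Depot → N1 → N2 → N4 → N3 → N5 → Depot: 14+3+19+5+8+11 = 60
Depot → N1 → N2 → N4 → N5 → N3 → Depot: 14+3+19+10+8+9 = 63
Depot → N1 → N2 → N5 → N3 → N4 → Depot: 14+3+13+8+5+4 = 47
Depot → N1 → N2 → N5 → N4 → N3 → Depot: 14+3+13+10+5+9 = 54
Depot → N1 → N3 → N2 → N4 → N5 → Depot: 14+18+20+19+10+11 = 92
Depot → N1 → N3 → N2 → N5 → N4 → Depot: 14+18+20+13+10+4 = 79
Depot → N1 → N3 → N4 → N2 → N5 → Depot: 14+18+5+19+13+11 = 80
Depot → N1 → N3 → N4 → N5 → N2 → Depot: 14+18+5+10+13+17 = 77
Depot → N1 → N3 → N5 → N2 → N4 → Depot: 14+18+8+13+19+4 = 76
Depot → N1 → N3 → N5 → N4 → N2 → Depot: 14+18+8+10+19+17 = 86
Depot → N1 → N4 → N2 → N3 → N5 → Depot: 14+17+19+20+8+11 = 89
Depot → N1 → N4 → N2 → N5 → N3 → Depot: 14+17+19+13+8+9 = 80
… (46 more)
The minimum is 47.
One optimal route: Depot → N1 → N2 → N5 → N3 → N4 → Depot (or its reverse).

Shortest round trip = 47 km.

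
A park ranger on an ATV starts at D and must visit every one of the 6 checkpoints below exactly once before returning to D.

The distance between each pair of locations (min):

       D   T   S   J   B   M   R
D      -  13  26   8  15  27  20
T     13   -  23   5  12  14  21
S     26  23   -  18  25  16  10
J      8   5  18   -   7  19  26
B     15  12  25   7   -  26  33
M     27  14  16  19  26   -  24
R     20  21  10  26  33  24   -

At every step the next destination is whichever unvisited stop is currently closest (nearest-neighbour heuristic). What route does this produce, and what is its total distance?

111 min along D → J → T → B → S → R → M → D.

From D: distances to unvisited — J=8, T=13, B=15, R=20, S=26, M=27. Nearest is J (8).
From J: distances to unvisited — T=5, B=7, S=18, M=19, R=26. Nearest is T (5).
From T: distances to unvisited — B=12, M=14, R=21, S=23. Nearest is B (12).
From B: distances to unvisited — S=25, M=26, R=33. Nearest is S (25).
From S: distances to unvisited — R=10, M=16. Nearest is R (10).
From R: distances to unvisited — M=24. Nearest is M (24).
Return M→D: 27.
Total = 8 + 5 + 12 + 25 + 10 + 24 + 27 = 111.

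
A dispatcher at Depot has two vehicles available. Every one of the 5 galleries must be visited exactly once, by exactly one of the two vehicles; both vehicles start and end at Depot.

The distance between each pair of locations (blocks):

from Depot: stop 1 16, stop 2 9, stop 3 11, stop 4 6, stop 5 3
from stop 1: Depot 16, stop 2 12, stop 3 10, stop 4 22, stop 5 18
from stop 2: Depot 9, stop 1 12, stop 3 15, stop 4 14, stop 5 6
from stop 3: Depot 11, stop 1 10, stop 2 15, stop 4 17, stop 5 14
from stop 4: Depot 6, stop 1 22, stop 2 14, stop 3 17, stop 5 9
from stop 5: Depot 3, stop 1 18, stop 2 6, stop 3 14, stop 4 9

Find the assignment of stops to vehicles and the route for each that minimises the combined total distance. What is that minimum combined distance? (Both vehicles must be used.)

54 blocks — the smallest possible combined total.

Try each way of splitting the stops between the two vehicles (each non-empty) and, for each split, find the best tour for each vehicle:
  {stop 1} + {stop 2, stop 3, stop 4, stop 5}: 32 + 47 = 79
  {stop 2} + {stop 1, stop 3, stop 4, stop 5}: 18 + 54 = 72
  {stop 1, stop 2} + {stop 3, stop 4, stop 5}: 37 + 40 = 77
  {stop 3} + {stop 1, stop 2, stop 4, stop 5}: 22 + 49 = 71
  {stop 1, stop 3} + {stop 2, stop 4, stop 5}: 37 + 29 = 66
  {stop 2, stop 3} + {stop 1, stop 4, stop 5}: 35 + 49 = 84
  … (15 splits in total)
  {stop 4} + {stop 1, stop 2, stop 3, stop 5}: 12 + 42 = 54  ← best
Best: vehicle 1 Depot → stop 4 → Depot = 12; vehicle 2 Depot → stop 3 → stop 1 → stop 2 → stop 5 → Depot = 42; combined 54.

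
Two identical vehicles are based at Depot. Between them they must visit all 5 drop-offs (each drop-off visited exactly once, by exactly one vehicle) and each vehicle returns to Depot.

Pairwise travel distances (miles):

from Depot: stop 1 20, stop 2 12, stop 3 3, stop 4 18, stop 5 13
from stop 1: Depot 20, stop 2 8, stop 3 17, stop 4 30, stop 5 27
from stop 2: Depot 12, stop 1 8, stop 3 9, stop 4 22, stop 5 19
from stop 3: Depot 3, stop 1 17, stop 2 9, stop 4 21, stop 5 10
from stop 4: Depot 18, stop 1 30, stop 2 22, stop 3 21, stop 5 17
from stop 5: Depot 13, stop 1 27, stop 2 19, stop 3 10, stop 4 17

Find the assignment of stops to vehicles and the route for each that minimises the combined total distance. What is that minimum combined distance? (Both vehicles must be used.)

Minimum combined distance: 86 miles.

Try each way of splitting the stops between the two vehicles (each non-empty) and, for each split, find the best tour for each vehicle:
  {stop 1} + {stop 2, stop 3, stop 4, stop 5}: 40 + 64 = 104
  {stop 2} + {stop 1, stop 3, stop 4, stop 5}: 24 + 80 = 104
  {stop 1, stop 2} + {stop 3, stop 4, stop 5}: 40 + 48 = 88
  {stop 3} + {stop 1, stop 2, stop 4, stop 5}: 6 + 80 = 86
  {stop 1, stop 3} + {stop 2, stop 4, stop 5}: 40 + 64 = 104
  {stop 2, stop 3} + {stop 1, stop 4, stop 5}: 24 + 80 = 104
  … (15 splits in total)
Best: vehicle 1 Depot → stop 3 → Depot = 6; vehicle 2 Depot → stop 1 → stop 2 → stop 4 → stop 5 → Depot = 80; combined 86.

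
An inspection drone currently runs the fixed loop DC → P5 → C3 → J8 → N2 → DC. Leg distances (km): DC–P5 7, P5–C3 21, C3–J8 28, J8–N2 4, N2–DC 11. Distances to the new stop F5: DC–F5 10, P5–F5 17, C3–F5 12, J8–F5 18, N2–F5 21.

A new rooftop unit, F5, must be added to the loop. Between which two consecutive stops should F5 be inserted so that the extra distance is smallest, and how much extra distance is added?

Adding 2 km by placing F5 on the C3–J8 leg.

Insertion cost between consecutive stops i–j is d(i,F5) + d(F5,j) − d(i,j):
  between DC and P5: 10 + 17 − 7 = 20
  between P5 and C3: 17 + 12 − 21 = 8
  between C3 and J8: 12 + 18 − 28 = 2
  between J8 and N2: 18 + 21 − 4 = 35
  between N2 and DC: 21 + 10 − 11 = 20
Cheapest insertion is between C3 and J8, adding 2.
New total = 71 + 2 = 73.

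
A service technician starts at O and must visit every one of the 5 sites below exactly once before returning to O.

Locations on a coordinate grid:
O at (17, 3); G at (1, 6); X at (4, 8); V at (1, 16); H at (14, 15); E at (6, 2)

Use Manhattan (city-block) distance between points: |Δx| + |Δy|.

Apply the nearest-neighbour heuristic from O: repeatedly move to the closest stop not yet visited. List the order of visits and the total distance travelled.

Total distance 64 via the nearest-neighbour route O → E → X → G → V → H → O.

From O: distances to unvisited — E=12, H=15, X=18, G=19, V=29. Nearest is E (12).
From E: distances to unvisited — X=8, G=9, V=19, H=21. Nearest is X (8).
From X: distances to unvisited — G=5, V=11, H=17. Nearest is G (5).
From G: distances to unvisited — V=10, H=22. Nearest is V (10).
From V: distances to unvisited — H=14. Nearest is H (14).
Return H→O: 15.
Total = 12 + 8 + 5 + 10 + 14 + 15 = 64.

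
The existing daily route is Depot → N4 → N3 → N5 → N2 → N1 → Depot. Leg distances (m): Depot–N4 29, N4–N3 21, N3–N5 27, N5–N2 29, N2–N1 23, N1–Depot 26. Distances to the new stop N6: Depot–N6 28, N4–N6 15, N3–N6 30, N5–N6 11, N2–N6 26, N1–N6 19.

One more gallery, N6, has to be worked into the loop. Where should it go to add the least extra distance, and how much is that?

Minimum extra distance: 8 m, inserting N6 between N5 and N2.

Insertion cost between consecutive stops i–j is d(i,N6) + d(N6,j) − d(i,j):
  between Depot and N4: 28 + 15 − 29 = 14
  between N4 and N3: 15 + 30 − 21 = 24
  between N3 and N5: 30 + 11 − 27 = 14
  between N5 and N2: 11 + 26 − 29 = 8
  between N2 and N1: 26 + 19 − 23 = 22
  between N1 and Depot: 19 + 28 − 26 = 21
Cheapest insertion is between N5 and N2, adding 8.
New total = 155 + 8 = 163.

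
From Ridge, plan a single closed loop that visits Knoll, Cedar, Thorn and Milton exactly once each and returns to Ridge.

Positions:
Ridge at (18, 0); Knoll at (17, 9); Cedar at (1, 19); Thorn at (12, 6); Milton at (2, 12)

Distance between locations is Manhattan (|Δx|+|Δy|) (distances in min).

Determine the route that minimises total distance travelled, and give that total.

There are 12 distinct closed tours to check (reversals are equivalent).
Ridge - Knoll - Cedar - Thorn - Milton - Ridge: 10+26+24+16+28 = 104
Ridge - Knoll - Cedar - Milton - Thorn - Ridge: 10+26+8+16+12 = 72
Ridge - Knoll - Thorn - Cedar - Milton - Ridge: 10+8+24+8+28 = 78
Ridge - Knoll - Thorn - Milton - Cedar - Ridge: 10+8+16+8+36 = 78
Ridge - Knoll - Milton - Cedar - Thorn - Ridge: 10+18+8+24+12 = 72
Ridge - Knoll - Milton - Thorn - Cedar - Ridge: 10+18+16+24+36 = 104
Ridge - Cedar - Knoll - Thorn - Milton - Ridge: 36+26+8+16+28 = 114
Ridge - Cedar - Knoll - Milton - Thorn - Ridge: 36+26+18+16+12 = 108
Ridge - Cedar - Thorn - Knoll - Milton - Ridge: 36+24+8+18+28 = 114
Ridge - Cedar - Milton - Knoll - Thorn - Ridge: 36+8+18+8+12 = 82
Ridge - Thorn - Knoll - Cedar - Milton - Ridge: 12+8+26+8+28 = 82
Ridge - Thorn - Cedar - Knoll - Milton - Ridge: 12+24+26+18+28 = 108
The minimum is 72.
One optimal route: Ridge → Knoll → Cedar → Milton → Thorn → Ridge (or its reverse).

Minimum total distance: 72 min.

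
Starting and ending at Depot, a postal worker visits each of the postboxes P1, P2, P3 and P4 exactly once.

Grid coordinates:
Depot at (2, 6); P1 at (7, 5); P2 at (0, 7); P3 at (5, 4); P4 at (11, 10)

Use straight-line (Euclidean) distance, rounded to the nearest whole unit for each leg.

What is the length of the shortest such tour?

Depot-P1-P2-P3-P4-Depot: 5+7+6+8+10 = 36
Depot-P1-P2-P4-P3-Depot: 5+7+11+8+4 = 35
Depot-P1-P3-P2-P4-Depot: 5+2+6+11+10 = 34
Depot-P1-P3-P4-P2-Depot: 5+2+8+11+2 = 28
Depot-P1-P4-P2-P3-Depot: 5+6+11+6+4 = 32
Depot-P1-P4-P3-P2-Depot: 5+6+8+6+2 = 27
Depot-P2-P1-P3-P4-Depot: 2+7+2+8+10 = 29
Depot-P2-P1-P4-P3-Depot: 2+7+6+8+4 = 27
Depot-P2-P3-P1-P4-Depot: 2+6+2+6+10 = 26
Depot-P2-P4-P1-P3-Depot: 2+11+6+2+4 = 25
Depot-P3-P1-P2-P4-Depot: 4+2+7+11+10 = 34
Depot-P3-P2-P1-P4-Depot: 4+6+7+6+10 = 33
The minimum is 25.
One optimal route: Depot → P2 → P4 → P1 → P3 → Depot (or its reverse).

Minimum total distance: 25.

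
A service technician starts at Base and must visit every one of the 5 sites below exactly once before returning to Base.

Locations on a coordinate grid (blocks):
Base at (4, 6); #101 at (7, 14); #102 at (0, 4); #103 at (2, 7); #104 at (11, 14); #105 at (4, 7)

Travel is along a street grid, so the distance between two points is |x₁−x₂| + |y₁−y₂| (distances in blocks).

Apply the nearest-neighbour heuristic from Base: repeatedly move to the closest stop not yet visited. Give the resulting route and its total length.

Total distance 44 blocks via the nearest-neighbour route Base → #105 → #103 → #102 → #101 → #104 → Base.

At Base the remaining stops are #105 1, #103 3, #102 6, #101 11, #104 15; go to #105.
At #105 the remaining stops are #103 2, #102 7, #101 10, #104 14; go to #103.
At #103 the remaining stops are #102 5, #101 12, #104 16; go to #102.
At #102 the remaining stops are #101 17, #104 21; go to #101.
At #101 the remaining stops are #104 4; go to #104.
Return #104→Base: 15.
Total = 1 + 2 + 5 + 17 + 4 + 15 = 44.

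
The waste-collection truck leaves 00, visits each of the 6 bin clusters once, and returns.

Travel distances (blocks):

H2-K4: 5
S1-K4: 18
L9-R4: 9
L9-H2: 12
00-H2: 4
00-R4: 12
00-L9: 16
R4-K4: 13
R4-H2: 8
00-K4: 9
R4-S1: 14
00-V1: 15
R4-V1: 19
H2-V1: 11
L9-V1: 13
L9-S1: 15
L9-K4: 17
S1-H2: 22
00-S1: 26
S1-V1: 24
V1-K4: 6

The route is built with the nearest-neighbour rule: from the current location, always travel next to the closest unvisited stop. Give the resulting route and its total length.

00 → [H2:4 / K4:9 / R4:12 / V1:15 / L9:16 / S1:26] → H2 (4)
H2 → [K4:5 / R4:8 / V1:11 / L9:12 / S1:22] → K4 (5)
K4 → [V1:6 / R4:13 / L9:17 / S1:18] → V1 (6)
V1 → [L9:13 / R4:19 / S1:24] → L9 (13)
L9 → [R4:9 / S1:15] → R4 (9)
R4 → [S1:14] → S1 (14)
Return S1→00: 26.
Total = 4 + 5 + 6 + 13 + 9 + 14 + 26 = 77.

77 blocks along 00 → H2 → K4 → V1 → L9 → R4 → S1 → 00.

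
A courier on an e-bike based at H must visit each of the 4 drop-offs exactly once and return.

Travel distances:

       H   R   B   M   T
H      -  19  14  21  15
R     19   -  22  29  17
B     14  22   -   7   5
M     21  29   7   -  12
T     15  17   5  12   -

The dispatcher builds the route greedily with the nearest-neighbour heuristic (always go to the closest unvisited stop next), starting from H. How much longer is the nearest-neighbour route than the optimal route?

H: B=14, T=15, R=19, M=21 ⇒ B
B: T=5, M=7, R=22 ⇒ T
T: M=12, R=17 ⇒ M
M: R=29 ⇒ R
NN route H → B → T → M → R → H costs 79.
Optimal: H → R → T → B → M → H costs 69 (by enumerating all 12 distinct tours).
Excess = 79 − 69 = 10.

Excess over optimum: 10.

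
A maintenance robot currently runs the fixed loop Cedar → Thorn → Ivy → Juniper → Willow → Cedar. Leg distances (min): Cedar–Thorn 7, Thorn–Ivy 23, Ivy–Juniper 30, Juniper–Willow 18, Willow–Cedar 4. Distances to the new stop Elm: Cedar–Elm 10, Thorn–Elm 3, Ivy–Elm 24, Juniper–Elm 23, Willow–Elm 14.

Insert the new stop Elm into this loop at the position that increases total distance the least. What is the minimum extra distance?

Insertion cost between consecutive stops i–j is d(i,Elm) + d(Elm,j) − d(i,j):
  between Cedar and Thorn: 10 + 3 − 7 = 6
  between Thorn and Ivy: 3 + 24 − 23 = 4
  between Ivy and Juniper: 24 + 23 − 30 = 17
  between Juniper and Willow: 23 + 14 − 18 = 19
  between Willow and Cedar: 14 + 10 − 4 = 20
Cheapest insertion is between Thorn and Ivy, adding 4.
New total = 82 + 4 = 86.

Adding 4 min by placing Elm on the Thorn–Ivy leg.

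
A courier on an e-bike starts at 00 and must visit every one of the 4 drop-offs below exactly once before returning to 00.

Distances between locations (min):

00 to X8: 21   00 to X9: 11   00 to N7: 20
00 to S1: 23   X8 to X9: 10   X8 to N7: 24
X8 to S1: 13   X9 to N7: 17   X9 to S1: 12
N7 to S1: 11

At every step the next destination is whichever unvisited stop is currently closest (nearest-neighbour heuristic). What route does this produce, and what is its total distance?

65 min along 00 → X9 → X8 → S1 → N7 → 00.

At 00 the remaining stops are X9 11, N7 20, X8 21, S1 23; go to X9.
At X9 the remaining stops are X8 10, S1 12, N7 17; go to X8.
At X8 the remaining stops are S1 13, N7 24; go to S1.
At S1 the remaining stops are N7 11; go to N7.
Return N7→00: 20.
Total = 11 + 10 + 13 + 11 + 20 = 65.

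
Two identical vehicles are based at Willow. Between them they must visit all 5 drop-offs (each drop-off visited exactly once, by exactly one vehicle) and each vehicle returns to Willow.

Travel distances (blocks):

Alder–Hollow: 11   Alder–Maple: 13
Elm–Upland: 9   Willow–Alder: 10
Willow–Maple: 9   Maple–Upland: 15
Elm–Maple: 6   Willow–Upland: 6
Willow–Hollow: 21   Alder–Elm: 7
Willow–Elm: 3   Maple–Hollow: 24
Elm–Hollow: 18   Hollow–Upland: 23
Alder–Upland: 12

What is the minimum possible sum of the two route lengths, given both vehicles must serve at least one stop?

Minimum combined distance: 66 blocks.

There are 2^4 − 1 = 15 ways to divide the 5 stops into two non-empty groups. For each, the best each vehicle can do is its own shortest tour through its group:
  {Alder} + {Elm, Maple, Hollow, Upland}: 20 + 62 = 82
  {Elm} + {Alder, Maple, Hollow, Upland}: 6 + 62 = 68
  {Alder, Elm} + {Maple, Hollow, Upland}: 20 + 62 = 82
  {Maple} + {Alder, Elm, Hollow, Upland}: 18 + 50 = 68
  {Alder, Maple} + {Elm, Hollow, Upland}: 32 + 50 = 82
  {Elm, Maple} + {Alder, Hollow, Upland}: 18 + 50 = 68
  … (15 splits in total)
  {Alder, Elm, Maple, Hollow} + {Upland}: 54 + 12 = 66  ← best
Best: vehicle 1 Willow → Alder → Hollow → Elm → Maple → Willow = 54; vehicle 2 Willow → Upland → Willow = 12; combined 66.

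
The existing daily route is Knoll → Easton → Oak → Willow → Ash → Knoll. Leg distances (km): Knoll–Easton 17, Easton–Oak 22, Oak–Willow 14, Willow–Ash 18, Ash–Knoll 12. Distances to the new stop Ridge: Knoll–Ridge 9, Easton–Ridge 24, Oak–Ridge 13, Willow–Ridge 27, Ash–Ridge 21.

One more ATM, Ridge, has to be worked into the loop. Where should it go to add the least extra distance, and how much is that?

+15 km — insert Ridge between Easton and Oak.

Insertion cost between consecutive stops i–j is d(i,Ridge) + d(Ridge,j) − d(i,j):
  between Knoll and Easton: 9 + 24 − 17 = 16
  between Easton and Oak: 24 + 13 − 22 = 15
  between Oak and Willow: 13 + 27 − 14 = 26
  between Willow and Ash: 27 + 21 − 18 = 30
  between Ash and Knoll: 21 + 9 − 12 = 18
Cheapest insertion is between Easton and Oak, adding 15.
New total = 83 + 15 = 98.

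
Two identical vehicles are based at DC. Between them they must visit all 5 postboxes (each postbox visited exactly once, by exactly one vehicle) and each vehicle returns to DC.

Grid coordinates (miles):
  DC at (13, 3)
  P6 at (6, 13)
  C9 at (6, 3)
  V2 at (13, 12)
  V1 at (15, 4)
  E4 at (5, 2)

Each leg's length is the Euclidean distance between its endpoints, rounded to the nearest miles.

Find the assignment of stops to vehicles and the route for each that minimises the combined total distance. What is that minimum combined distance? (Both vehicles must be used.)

39 miles — the smallest possible combined total.

Check every non-empty split of the stops between the two vehicles; for each half take its own optimal tour:
  {P6} + {C9, V2, V1, E4}: 24 + 30 = 54
  {C9} + {P6, V2, V1, E4}: 14 + 36 = 50
  {P6, C9} + {V2, V1, E4}: 29 + 31 = 60
  {V2} + {P6, C9, V1, E4}: 18 + 34 = 52
  {P6, V2} + {C9, V1, E4}: 28 + 20 = 48
  {C9, V2} + {P6, V1, E4}: 27 + 34 = 61
  … (15 splits in total)
  {V1} + {P6, C9, V2, E4}: 4 + 35 = 39  ← best
Best: vehicle 1 DC → V1 → DC = 4; vehicle 2 DC → C9 → E4 → P6 → V2 → DC = 35; combined 39.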